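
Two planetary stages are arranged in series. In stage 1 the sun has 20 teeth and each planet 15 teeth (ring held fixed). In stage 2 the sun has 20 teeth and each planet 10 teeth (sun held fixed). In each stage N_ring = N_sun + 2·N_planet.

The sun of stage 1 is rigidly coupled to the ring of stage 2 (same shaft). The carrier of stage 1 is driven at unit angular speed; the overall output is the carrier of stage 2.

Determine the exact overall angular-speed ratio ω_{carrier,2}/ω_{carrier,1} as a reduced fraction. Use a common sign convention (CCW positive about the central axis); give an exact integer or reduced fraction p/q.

Stage 1: N_ring = 20 + 2·15 = 50
Stage 1: 20(ω_s−ω_c) = −50(ω_r−ω_c),  ω_r=0, ω_c=1
Stage 1: ω_s = 1 − (50/20)(0−1) = 7/2
  ⇒ ω_s¹/ω_c¹ = 7/2
Stage 2: N_ring = 20 + 2·10 = 40
Stage 2: 20(ω_s−ω_c) = −40(ω_r−ω_c),  ω_s=0, ω_r=1
Stage 2: 20(0−ω_c) = −40(1−ω_c)  ⇒  60ω_c = 40  ⇒  ω_c = 2/3
  ⇒ ω_c²/ω_r² = 2/3
Coupling ω_r² = ω_s¹ ⇒ overall = 7/2 × 2/3 = 7/3

7/3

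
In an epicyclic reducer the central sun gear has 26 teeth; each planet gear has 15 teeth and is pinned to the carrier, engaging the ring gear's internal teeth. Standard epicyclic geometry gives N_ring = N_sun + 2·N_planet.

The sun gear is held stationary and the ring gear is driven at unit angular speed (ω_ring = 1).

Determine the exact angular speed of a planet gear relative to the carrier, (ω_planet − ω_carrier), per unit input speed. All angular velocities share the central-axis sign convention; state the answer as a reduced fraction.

N_ring = 26 + 2·15 = 56
26(ω_s−ω_c) = −56(ω_r−ω_c),  ω_s=0, ω_r=1
26(0−ω_c) = −56(1−ω_c)  ⇒  82ω_c = 56  ⇒  ω_c = 28/41
sun–planet: 26·(0−28/41) = −15·(ω_p−ω_c)  ⇒  ω_p−ω_c = −(26/15)·(-28/41) = 728/615

728/615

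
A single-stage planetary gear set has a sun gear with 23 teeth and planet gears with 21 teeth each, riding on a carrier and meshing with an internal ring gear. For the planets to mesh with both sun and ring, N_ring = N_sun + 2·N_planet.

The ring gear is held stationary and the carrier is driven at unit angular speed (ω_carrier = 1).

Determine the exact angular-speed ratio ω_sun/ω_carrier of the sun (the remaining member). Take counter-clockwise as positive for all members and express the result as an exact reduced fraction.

N_ring = 23 + 2·21 = 65
23(ω_s−ω_c) = −65(ω_r−ω_c),  ω_r=0, ω_c=1
ω_s = 1 − (65/23)(0−1) = 88/23
ω_s/ω_c = 88/23

88/23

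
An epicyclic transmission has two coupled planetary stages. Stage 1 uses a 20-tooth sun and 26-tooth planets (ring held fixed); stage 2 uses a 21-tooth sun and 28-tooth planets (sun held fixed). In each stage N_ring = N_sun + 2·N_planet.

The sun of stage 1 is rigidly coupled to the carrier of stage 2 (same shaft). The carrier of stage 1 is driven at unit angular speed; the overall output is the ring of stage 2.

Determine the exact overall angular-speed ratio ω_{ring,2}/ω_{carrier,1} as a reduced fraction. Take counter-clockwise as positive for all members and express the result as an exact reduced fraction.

Stage 1: N_ring = 20 + 2·26 = 72
Stage 1: 20(ω_s−ω_c) = −72(ω_r−ω_c),  ω_r=0, ω_c=1
Stage 1: ω_s = 1 − (72/20)(0−1) = 23/5
  ⇒ ω_s¹/ω_c¹ = 23/5
Stage 2: N_ring = 21 + 2·28 = 77
Stage 2: 21(ω_s−ω_c) = −77(ω_r−ω_c),  ω_s=0, ω_c=1
Stage 2: ω_r = 1 − (21/77)(0−1) = 14/11
  ⇒ ω_r²/ω_c² = 14/11
Coupling ω_c² = ω_s¹ ⇒ overall = 23/5 × 14/11 = 322/55

322/55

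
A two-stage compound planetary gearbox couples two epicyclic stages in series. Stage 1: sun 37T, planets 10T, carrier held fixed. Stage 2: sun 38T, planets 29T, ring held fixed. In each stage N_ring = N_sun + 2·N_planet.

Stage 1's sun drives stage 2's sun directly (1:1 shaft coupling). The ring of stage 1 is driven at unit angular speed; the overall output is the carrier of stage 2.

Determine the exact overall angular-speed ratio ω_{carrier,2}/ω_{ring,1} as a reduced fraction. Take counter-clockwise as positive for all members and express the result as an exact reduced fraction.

-1083/2479

Stage 1: N_ring = 37 + 2·10 = 57
Stage 1: 37(ω_s−ω_c) = −57(ω_r−ω_c),  ω_c=0, ω_r=1
Stage 1: ω_s = 0 − (57/37)(1−0) = -57/37
  ⇒ ω_s¹/ω_r¹ = -57/37
Stage 2: N_ring = 38 + 2·29 = 96
Stage 2: 38(ω_s−ω_c) = −96(ω_r−ω_c),  ω_r=0, ω_s=1
Stage 2: 38(1−ω_c) = −96(0−ω_c)  ⇒  134ω_c = 38  ⇒  ω_c = 19/67
  ⇒ ω_c²/ω_s² = 19/67
Coupling ω_s² = ω_s¹ ⇒ overall = -57/37 × 19/67 = -1083/2479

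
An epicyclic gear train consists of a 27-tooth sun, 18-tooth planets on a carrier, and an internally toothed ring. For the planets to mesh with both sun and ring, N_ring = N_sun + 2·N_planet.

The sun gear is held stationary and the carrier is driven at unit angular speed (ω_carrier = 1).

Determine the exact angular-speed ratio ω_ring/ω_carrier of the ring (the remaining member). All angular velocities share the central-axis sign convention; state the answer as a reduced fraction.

10/7

N_ring = 27 + 2·18 = 63
27(ω_s−ω_c) = −63(ω_r−ω_c),  ω_s=0, ω_c=1
ω_r = 1 − (27/63)(0−1) = 10/7
ω_r/ω_c = 10/7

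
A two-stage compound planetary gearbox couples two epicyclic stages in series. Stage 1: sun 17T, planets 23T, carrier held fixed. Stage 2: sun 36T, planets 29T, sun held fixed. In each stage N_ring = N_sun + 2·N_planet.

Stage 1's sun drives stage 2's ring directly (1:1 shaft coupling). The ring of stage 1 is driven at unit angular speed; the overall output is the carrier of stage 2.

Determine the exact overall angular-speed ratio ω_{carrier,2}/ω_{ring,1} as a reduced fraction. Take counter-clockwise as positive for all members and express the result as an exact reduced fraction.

-2961/1105

Stage 1: N_ring = 17 + 2·23 = 63
Stage 1: 17(ω_s−ω_c) = −63(ω_r−ω_c),  ω_c=0, ω_r=1
Stage 1: ω_s = 0 − (63/17)(1−0) = -63/17
  ⇒ ω_s¹/ω_r¹ = -63/17
Stage 2: N_ring = 36 + 2·29 = 94
Stage 2: 36(ω_s−ω_c) = −94(ω_r−ω_c),  ω_s=0, ω_r=1
Stage 2: 36(0−ω_c) = −94(1−ω_c)  ⇒  130ω_c = 94  ⇒  ω_c = 47/65
  ⇒ ω_c²/ω_r² = 47/65
Coupling ω_r² = ω_s¹ ⇒ overall = -63/17 × 47/65 = -2961/1105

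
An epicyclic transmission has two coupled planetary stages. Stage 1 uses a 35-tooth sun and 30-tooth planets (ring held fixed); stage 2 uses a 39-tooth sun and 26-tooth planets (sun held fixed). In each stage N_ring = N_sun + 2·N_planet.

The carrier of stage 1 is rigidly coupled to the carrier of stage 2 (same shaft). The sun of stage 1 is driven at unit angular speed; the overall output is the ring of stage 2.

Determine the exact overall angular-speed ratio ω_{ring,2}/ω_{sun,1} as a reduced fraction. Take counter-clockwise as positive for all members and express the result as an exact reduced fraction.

Stage 1: N_ring = 35 + 2·30 = 95
Stage 1: 35(ω_s−ω_c) = −95(ω_r−ω_c),  ω_r=0, ω_s=1
Stage 1: 35(1−ω_c) = −95(0−ω_c)  ⇒  130ω_c = 35  ⇒  ω_c = 7/26
  ⇒ ω_c¹/ω_s¹ = 7/26
Stage 2: N_ring = 39 + 2·26 = 91
Stage 2: 39(ω_s−ω_c) = −91(ω_r−ω_c),  ω_s=0, ω_c=1
Stage 2: ω_r = 1 − (39/91)(0−1) = 10/7
  ⇒ ω_r²/ω_c² = 10/7
Coupling ω_c² = ω_c¹ ⇒ overall = 7/26 × 10/7 = 5/13

5/13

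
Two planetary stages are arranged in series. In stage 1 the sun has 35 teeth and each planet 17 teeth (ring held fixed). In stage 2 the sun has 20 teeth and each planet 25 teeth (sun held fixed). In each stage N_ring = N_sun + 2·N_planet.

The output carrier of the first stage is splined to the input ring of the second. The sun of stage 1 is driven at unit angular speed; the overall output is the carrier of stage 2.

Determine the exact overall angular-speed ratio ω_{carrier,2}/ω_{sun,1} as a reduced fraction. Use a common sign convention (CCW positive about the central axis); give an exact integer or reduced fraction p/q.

245/936

Stage 1: N_ring = 35 + 2·17 = 69
Stage 1: 35(ω_s−ω_c) = −69(ω_r−ω_c),  ω_r=0, ω_s=1
Stage 1: 35(1−ω_c) = −69(0−ω_c)  ⇒  104ω_c = 35  ⇒  ω_c = 35/104
  ⇒ ω_c¹/ω_s¹ = 35/104
Stage 2: N_ring = 20 + 2·25 = 70
Stage 2: 20(ω_s−ω_c) = −70(ω_r−ω_c),  ω_s=0, ω_r=1
Stage 2: 20(0−ω_c) = −70(1−ω_c)  ⇒  90ω_c = 70  ⇒  ω_c = 7/9
  ⇒ ω_c²/ω_r² = 7/9
Coupling ω_r² = ω_c¹ ⇒ overall = 35/104 × 7/9 = 245/936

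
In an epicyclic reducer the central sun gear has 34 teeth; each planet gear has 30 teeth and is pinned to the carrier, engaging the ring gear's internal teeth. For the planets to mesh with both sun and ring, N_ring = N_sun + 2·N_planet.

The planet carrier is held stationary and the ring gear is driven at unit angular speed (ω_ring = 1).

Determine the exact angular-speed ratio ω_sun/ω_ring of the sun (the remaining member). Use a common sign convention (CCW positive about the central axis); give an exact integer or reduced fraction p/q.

-47/17

N_ring = 34 + 2·30 = 94
34(ω_s−ω_c) = −94(ω_r−ω_c),  ω_c=0, ω_r=1
ω_s = 0 − (94/34)(1−0) = -47/17
ω_s/ω_r = -47/17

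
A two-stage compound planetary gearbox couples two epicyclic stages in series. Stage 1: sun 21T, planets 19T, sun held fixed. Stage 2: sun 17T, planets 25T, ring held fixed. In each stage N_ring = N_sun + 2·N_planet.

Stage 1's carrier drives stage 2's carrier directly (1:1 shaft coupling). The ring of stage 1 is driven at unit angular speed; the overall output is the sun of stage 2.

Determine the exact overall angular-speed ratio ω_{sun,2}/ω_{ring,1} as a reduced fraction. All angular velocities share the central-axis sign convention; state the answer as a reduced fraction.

Stage 1: N_ring = 21 + 2·19 = 59
Stage 1: 21(ω_s−ω_c) = −59(ω_r−ω_c),  ω_s=0, ω_r=1
Stage 1: 21(0−ω_c) = −59(1−ω_c)  ⇒  80ω_c = 59  ⇒  ω_c = 59/80
  ⇒ ω_c¹/ω_r¹ = 59/80
Stage 2: N_ring = 17 + 2·25 = 67
Stage 2: 17(ω_s−ω_c) = −67(ω_r−ω_c),  ω_r=0, ω_c=1
Stage 2: ω_s = 1 − (67/17)(0−1) = 84/17
  ⇒ ω_s²/ω_c² = 84/17
Coupling ω_c² = ω_c¹ ⇒ overall = 59/80 × 84/17 = 1239/340

1239/340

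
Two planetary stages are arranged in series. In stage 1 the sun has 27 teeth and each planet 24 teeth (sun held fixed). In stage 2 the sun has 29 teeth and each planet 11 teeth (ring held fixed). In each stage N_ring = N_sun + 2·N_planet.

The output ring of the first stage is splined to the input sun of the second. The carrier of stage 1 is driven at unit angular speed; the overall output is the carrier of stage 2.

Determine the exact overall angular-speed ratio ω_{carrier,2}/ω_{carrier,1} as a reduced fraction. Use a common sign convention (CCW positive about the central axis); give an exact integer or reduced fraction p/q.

493/1000

Stage 1: N_ring = 27 + 2·24 = 75
Stage 1: 27(ω_s−ω_c) = −75(ω_r−ω_c),  ω_s=0, ω_c=1
Stage 1: ω_r = 1 − (27/75)(0−1) = 34/25
  ⇒ ω_r¹/ω_c¹ = 34/25
Stage 2: N_ring = 29 + 2·11 = 51
Stage 2: 29(ω_s−ω_c) = −51(ω_r−ω_c),  ω_r=0, ω_s=1
Stage 2: 29(1−ω_c) = −51(0−ω_c)  ⇒  80ω_c = 29  ⇒  ω_c = 29/80
  ⇒ ω_c²/ω_s² = 29/80
Coupling ω_s² = ω_r¹ ⇒ overall = 34/25 × 29/80 = 493/1000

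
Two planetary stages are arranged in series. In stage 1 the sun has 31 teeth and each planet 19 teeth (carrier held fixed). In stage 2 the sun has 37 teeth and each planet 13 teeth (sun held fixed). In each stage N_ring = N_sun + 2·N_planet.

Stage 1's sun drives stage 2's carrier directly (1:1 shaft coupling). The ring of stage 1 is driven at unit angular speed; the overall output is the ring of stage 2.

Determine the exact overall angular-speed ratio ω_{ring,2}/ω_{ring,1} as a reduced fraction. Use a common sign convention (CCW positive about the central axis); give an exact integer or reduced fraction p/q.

-2300/651

Stage 1: N_ring = 31 + 2·19 = 69
Stage 1: 31(ω_s−ω_c) = −69(ω_r−ω_c),  ω_c=0, ω_r=1
Stage 1: ω_s = 0 − (69/31)(1−0) = -69/31
  ⇒ ω_s¹/ω_r¹ = -69/31
Stage 2: N_ring = 37 + 2·13 = 63
Stage 2: 37(ω_s−ω_c) = −63(ω_r−ω_c),  ω_s=0, ω_c=1
Stage 2: ω_r = 1 − (37/63)(0−1) = 100/63
  ⇒ ω_r²/ω_c² = 100/63
Coupling ω_c² = ω_s¹ ⇒ overall = -69/31 × 100/63 = -2300/651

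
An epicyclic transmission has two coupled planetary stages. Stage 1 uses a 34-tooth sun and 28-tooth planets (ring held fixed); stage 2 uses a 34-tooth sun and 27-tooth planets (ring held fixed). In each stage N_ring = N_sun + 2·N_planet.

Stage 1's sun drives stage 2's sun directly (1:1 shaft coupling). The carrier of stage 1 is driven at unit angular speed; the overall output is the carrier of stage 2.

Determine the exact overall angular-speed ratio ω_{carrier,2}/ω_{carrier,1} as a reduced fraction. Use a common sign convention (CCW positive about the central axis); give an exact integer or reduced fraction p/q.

Stage 1: N_ring = 34 + 2·28 = 90
Stage 1: 34(ω_s−ω_c) = −90(ω_r−ω_c),  ω_r=0, ω_c=1
Stage 1: ω_s = 1 − (90/34)(0−1) = 62/17
  ⇒ ω_s¹/ω_c¹ = 62/17
Stage 2: N_ring = 34 + 2·27 = 88
Stage 2: 34(ω_s−ω_c) = −88(ω_r−ω_c),  ω_r=0, ω_s=1
Stage 2: 34(1−ω_c) = −88(0−ω_c)  ⇒  122ω_c = 34  ⇒  ω_c = 17/61
  ⇒ ω_c²/ω_s² = 17/61
Coupling ω_s² = ω_s¹ ⇒ overall = 62/17 × 17/61 = 62/61

62/61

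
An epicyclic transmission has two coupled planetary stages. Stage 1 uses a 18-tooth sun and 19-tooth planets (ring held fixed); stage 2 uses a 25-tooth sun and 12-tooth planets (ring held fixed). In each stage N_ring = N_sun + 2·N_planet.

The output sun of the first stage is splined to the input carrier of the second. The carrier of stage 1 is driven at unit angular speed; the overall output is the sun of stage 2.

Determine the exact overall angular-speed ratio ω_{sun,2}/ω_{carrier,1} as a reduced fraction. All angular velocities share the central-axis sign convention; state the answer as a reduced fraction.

Stage 1: N_ring = 18 + 2·19 = 56
Stage 1: 18(ω_s−ω_c) = −56(ω_r−ω_c),  ω_r=0, ω_c=1
Stage 1: ω_s = 1 − (56/18)(0−1) = 37/9
  ⇒ ω_s¹/ω_c¹ = 37/9
Stage 2: N_ring = 25 + 2·12 = 49
Stage 2: 25(ω_s−ω_c) = −49(ω_r−ω_c),  ω_r=0, ω_c=1
Stage 2: ω_s = 1 − (49/25)(0−1) = 74/25
  ⇒ ω_s²/ω_c² = 74/25
Coupling ω_c² = ω_s¹ ⇒ overall = 37/9 × 74/25 = 2738/225

2738/225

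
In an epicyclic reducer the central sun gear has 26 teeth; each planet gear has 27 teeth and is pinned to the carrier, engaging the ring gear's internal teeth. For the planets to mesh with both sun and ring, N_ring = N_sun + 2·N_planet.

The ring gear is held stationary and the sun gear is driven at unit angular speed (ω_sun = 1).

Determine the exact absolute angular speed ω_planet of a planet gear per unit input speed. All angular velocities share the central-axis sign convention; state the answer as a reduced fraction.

-13/27

N_ring = 26 + 2·27 = 80
26(ω_s−ω_c) = −80(ω_r−ω_c),  ω_r=0, ω_s=1
26(1−ω_c) = −80(0−ω_c)  ⇒  106ω_c = 26  ⇒  ω_c = 13/53
sun–planet: 26·(1−13/53) = −27·(ω_p−ω_c)  ⇒  ω_p−ω_c = −(26/27)·(40/53) = -1040/1431
ω_p = 13/53 − 1040/1431 = -13/27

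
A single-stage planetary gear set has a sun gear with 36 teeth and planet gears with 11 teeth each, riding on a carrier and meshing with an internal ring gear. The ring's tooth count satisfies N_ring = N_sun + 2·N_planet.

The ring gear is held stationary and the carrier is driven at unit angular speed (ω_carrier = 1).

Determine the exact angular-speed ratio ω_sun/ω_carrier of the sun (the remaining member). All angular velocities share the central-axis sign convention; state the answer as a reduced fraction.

N_ring = 36 + 2·11 = 58
36(ω_s−ω_c) = −58(ω_r−ω_c),  ω_r=0, ω_c=1
ω_s = 1 − (58/36)(0−1) = 47/18
ω_s/ω_c = 47/18

47/18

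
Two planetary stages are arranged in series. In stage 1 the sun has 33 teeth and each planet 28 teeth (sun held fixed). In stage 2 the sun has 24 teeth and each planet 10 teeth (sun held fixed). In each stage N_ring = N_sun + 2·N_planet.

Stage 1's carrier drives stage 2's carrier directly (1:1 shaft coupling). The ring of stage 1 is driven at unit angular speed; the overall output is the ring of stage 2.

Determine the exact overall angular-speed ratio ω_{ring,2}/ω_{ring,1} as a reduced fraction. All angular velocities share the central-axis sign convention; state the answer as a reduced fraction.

Stage 1: N_ring = 33 + 2·28 = 89
Stage 1: 33(ω_s−ω_c) = −89(ω_r−ω_c),  ω_s=0, ω_r=1
Stage 1: 33(0−ω_c) = −89(1−ω_c)  ⇒  122ω_c = 89  ⇒  ω_c = 89/122
  ⇒ ω_c¹/ω_r¹ = 89/122
Stage 2: N_ring = 24 + 2·10 = 44
Stage 2: 24(ω_s−ω_c) = −44(ω_r−ω_c),  ω_s=0, ω_c=1
Stage 2: ω_r = 1 − (24/44)(0−1) = 17/11
  ⇒ ω_r²/ω_c² = 17/11
Coupling ω_c² = ω_c¹ ⇒ overall = 89/122 × 17/11 = 1513/1342

1513/1342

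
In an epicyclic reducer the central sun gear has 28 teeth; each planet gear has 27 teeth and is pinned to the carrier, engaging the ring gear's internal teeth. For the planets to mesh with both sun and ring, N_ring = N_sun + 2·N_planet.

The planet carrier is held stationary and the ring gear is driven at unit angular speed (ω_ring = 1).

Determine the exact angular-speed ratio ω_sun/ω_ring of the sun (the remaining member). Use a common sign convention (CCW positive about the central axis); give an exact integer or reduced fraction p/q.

-41/14

N_ring = 28 + 2·27 = 82
28(ω_s−ω_c) = −82(ω_r−ω_c),  ω_c=0, ω_r=1
ω_s = 0 − (82/28)(1−0) = -41/14
ω_s/ω_r = -41/14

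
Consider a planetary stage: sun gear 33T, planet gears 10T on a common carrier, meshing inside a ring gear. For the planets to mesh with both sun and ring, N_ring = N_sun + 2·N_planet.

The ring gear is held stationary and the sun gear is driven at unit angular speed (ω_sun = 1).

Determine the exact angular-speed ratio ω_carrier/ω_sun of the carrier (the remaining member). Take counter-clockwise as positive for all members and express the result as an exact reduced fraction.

33/86

N_ring = 33 + 2·10 = 53
33(ω_s−ω_c) = −53(ω_r−ω_c),  ω_r=0, ω_s=1
33(1−ω_c) = −53(0−ω_c)  ⇒  86ω_c = 33  ⇒  ω_c = 33/86
ω_c/ω_s = 33/86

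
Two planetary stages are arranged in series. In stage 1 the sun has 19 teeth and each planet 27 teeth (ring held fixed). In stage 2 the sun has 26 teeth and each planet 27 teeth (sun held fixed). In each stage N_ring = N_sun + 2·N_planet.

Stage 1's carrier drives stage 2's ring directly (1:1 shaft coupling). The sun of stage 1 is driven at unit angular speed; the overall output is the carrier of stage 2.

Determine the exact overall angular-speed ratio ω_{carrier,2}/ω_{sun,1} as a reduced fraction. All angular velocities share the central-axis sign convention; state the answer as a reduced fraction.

190/1219

Stage 1: N_ring = 19 + 2·27 = 73
Stage 1: 19(ω_s−ω_c) = −73(ω_r−ω_c),  ω_r=0, ω_s=1
Stage 1: 19(1−ω_c) = −73(0−ω_c)  ⇒  92ω_c = 19  ⇒  ω_c = 19/92
  ⇒ ω_c¹/ω_s¹ = 19/92
Stage 2: N_ring = 26 + 2·27 = 80
Stage 2: 26(ω_s−ω_c) = −80(ω_r−ω_c),  ω_s=0, ω_r=1
Stage 2: 26(0−ω_c) = −80(1−ω_c)  ⇒  106ω_c = 80  ⇒  ω_c = 40/53
  ⇒ ω_c²/ω_r² = 40/53
Coupling ω_r² = ω_c¹ ⇒ overall = 19/92 × 40/53 = 190/1219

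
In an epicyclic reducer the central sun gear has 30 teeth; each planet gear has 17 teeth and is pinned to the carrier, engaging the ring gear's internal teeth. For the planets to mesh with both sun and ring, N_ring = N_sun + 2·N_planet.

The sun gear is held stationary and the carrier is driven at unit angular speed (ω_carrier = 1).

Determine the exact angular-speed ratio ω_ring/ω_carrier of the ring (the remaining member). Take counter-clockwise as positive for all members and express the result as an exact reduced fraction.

N_ring = 30 + 2·17 = 64
30(ω_s−ω_c) = −64(ω_r−ω_c),  ω_s=0, ω_c=1
ω_r = 1 − (30/64)(0−1) = 47/32
ω_r/ω_c = 47/32

47/32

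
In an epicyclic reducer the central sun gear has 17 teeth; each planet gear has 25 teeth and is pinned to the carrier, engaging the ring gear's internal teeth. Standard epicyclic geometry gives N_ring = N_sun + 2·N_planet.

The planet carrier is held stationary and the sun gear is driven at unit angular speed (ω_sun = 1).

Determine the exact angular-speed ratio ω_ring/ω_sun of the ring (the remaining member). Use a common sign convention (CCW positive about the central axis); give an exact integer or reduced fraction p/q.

-17/67

N_ring = 17 + 2·25 = 67
17(ω_s−ω_c) = −67(ω_r−ω_c),  ω_c=0, ω_s=1
ω_r = 0 − (17/67)(1−0) = -17/67
ω_r/ω_s = -17/67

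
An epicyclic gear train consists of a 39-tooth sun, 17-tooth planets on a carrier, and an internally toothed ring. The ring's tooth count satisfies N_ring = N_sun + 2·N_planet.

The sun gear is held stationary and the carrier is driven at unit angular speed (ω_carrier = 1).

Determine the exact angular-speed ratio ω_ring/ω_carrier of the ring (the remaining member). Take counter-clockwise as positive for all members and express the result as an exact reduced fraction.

112/73

N_ring = 39 + 2·17 = 73
39(ω_s−ω_c) = −73(ω_r−ω_c),  ω_s=0, ω_c=1
ω_r = 1 − (39/73)(0−1) = 112/73
ω_r/ω_c = 112/73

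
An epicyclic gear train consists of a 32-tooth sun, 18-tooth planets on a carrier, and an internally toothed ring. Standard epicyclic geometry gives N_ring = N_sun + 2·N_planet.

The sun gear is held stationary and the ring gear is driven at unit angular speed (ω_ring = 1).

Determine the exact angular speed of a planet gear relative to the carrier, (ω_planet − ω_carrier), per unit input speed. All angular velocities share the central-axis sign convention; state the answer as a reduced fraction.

N_ring = 32 + 2·18 = 68
32(ω_s−ω_c) = −68(ω_r−ω_c),  ω_s=0, ω_r=1
32(0−ω_c) = −68(1−ω_c)  ⇒  100ω_c = 68  ⇒  ω_c = 17/25
sun–planet: 32·(0−17/25) = −18·(ω_p−ω_c)  ⇒  ω_p−ω_c = −(32/18)·(-17/25) = 272/225

272/225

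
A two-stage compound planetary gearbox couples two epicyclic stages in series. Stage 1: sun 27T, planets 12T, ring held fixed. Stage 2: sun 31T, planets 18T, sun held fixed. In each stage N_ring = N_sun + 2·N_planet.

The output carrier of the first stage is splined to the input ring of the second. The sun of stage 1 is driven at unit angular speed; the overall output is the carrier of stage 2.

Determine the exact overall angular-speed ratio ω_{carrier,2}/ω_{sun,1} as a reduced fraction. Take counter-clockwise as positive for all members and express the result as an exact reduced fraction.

603/2548

Stage 1: N_ring = 27 + 2·12 = 51
Stage 1: 27(ω_s−ω_c) = −51(ω_r−ω_c),  ω_r=0, ω_s=1
Stage 1: 27(1−ω_c) = −51(0−ω_c)  ⇒  78ω_c = 27  ⇒  ω_c = 9/26
  ⇒ ω_c¹/ω_s¹ = 9/26
Stage 2: N_ring = 31 + 2·18 = 67
Stage 2: 31(ω_s−ω_c) = −67(ω_r−ω_c),  ω_s=0, ω_r=1
Stage 2: 31(0−ω_c) = −67(1−ω_c)  ⇒  98ω_c = 67  ⇒  ω_c = 67/98
  ⇒ ω_c²/ω_r² = 67/98
Coupling ω_r² = ω_c¹ ⇒ overall = 9/26 × 67/98 = 603/2548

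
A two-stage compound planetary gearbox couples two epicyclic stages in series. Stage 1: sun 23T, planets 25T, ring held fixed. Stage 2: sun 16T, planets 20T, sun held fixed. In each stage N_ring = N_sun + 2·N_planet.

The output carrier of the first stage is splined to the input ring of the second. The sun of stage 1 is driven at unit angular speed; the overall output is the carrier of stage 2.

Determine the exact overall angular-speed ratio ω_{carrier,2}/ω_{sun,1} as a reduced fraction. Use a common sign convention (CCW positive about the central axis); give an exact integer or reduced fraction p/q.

Stage 1: N_ring = 23 + 2·25 = 73
Stage 1: 23(ω_s−ω_c) = −73(ω_r−ω_c),  ω_r=0, ω_s=1
Stage 1: 23(1−ω_c) = −73(0−ω_c)  ⇒  96ω_c = 23  ⇒  ω_c = 23/96
  ⇒ ω_c¹/ω_s¹ = 23/96
Stage 2: N_ring = 16 + 2·20 = 56
Stage 2: 16(ω_s−ω_c) = −56(ω_r−ω_c),  ω_s=0, ω_r=1
Stage 2: 16(0−ω_c) = −56(1−ω_c)  ⇒  72ω_c = 56  ⇒  ω_c = 7/9
  ⇒ ω_c²/ω_r² = 7/9
Coupling ω_r² = ω_c¹ ⇒ overall = 23/96 × 7/9 = 161/864

161/864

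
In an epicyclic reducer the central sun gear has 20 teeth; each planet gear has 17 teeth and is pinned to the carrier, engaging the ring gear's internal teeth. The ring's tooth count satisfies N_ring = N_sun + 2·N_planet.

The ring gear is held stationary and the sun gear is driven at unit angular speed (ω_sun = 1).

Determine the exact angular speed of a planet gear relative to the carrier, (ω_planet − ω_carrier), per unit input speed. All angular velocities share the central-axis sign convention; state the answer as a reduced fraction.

-540/629

N_ring = 20 + 2·17 = 54
20(ω_s−ω_c) = −54(ω_r−ω_c),  ω_r=0, ω_s=1
20(1−ω_c) = −54(0−ω_c)  ⇒  74ω_c = 20  ⇒  ω_c = 10/37
sun–planet: 20·(1−10/37) = −17·(ω_p−ω_c)  ⇒  ω_p−ω_c = −(20/17)·(27/37) = -540/629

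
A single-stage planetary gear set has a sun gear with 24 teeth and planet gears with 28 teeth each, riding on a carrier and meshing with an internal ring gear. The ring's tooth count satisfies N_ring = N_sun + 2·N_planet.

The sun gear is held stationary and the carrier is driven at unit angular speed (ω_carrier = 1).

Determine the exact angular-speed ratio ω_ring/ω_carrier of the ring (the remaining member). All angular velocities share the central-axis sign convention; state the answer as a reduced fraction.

N_ring = 24 + 2·28 = 80
24(ω_s−ω_c) = −80(ω_r−ω_c),  ω_s=0, ω_c=1
ω_r = 1 − (24/80)(0−1) = 13/10
ω_r/ω_c = 13/10

13/10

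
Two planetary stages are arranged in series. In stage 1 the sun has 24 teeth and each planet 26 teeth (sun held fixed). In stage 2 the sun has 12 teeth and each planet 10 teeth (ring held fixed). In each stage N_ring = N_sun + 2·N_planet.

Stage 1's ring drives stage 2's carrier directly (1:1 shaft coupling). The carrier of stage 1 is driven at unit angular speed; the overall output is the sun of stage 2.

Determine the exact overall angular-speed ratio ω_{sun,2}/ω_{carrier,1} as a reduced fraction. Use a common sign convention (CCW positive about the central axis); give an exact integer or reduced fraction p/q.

Stage 1: N_ring = 24 + 2·26 = 76
Stage 1: 24(ω_s−ω_c) = −76(ω_r−ω_c),  ω_s=0, ω_c=1
Stage 1: ω_r = 1 − (24/76)(0−1) = 25/19
  ⇒ ω_r¹/ω_c¹ = 25/19
Stage 2: N_ring = 12 + 2·10 = 32
Stage 2: 12(ω_s−ω_c) = −32(ω_r−ω_c),  ω_r=0, ω_c=1
Stage 2: ω_s = 1 − (32/12)(0−1) = 11/3
  ⇒ ω_s²/ω_c² = 11/3
Coupling ω_c² = ω_r¹ ⇒ overall = 25/19 × 11/3 = 275/57

275/57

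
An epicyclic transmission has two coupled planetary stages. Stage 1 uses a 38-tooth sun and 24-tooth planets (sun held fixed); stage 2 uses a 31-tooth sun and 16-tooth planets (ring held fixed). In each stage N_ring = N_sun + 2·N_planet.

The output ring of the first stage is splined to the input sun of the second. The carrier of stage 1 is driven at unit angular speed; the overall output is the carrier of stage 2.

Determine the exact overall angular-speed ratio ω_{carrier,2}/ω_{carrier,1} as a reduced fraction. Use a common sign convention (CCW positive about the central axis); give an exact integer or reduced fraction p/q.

Stage 1: N_ring = 38 + 2·24 = 86
Stage 1: 38(ω_s−ω_c) = −86(ω_r−ω_c),  ω_s=0, ω_c=1
Stage 1: ω_r = 1 − (38/86)(0−1) = 62/43
  ⇒ ω_r¹/ω_c¹ = 62/43
Stage 2: N_ring = 31 + 2·16 = 63
Stage 2: 31(ω_s−ω_c) = −63(ω_r−ω_c),  ω_r=0, ω_s=1
Stage 2: 31(1−ω_c) = −63(0−ω_c)  ⇒  94ω_c = 31  ⇒  ω_c = 31/94
  ⇒ ω_c²/ω_s² = 31/94
Coupling ω_s² = ω_r¹ ⇒ overall = 62/43 × 31/94 = 961/2021

961/2021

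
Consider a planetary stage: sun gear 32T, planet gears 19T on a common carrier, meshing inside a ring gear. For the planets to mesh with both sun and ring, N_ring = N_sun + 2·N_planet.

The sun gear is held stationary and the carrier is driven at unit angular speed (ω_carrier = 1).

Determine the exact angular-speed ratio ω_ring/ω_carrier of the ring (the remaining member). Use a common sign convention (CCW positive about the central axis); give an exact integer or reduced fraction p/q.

51/35

N_ring = 32 + 2·19 = 70
32(ω_s−ω_c) = −70(ω_r−ω_c),  ω_s=0, ω_c=1
ω_r = 1 − (32/70)(0−1) = 51/35
ω_r/ω_c = 51/35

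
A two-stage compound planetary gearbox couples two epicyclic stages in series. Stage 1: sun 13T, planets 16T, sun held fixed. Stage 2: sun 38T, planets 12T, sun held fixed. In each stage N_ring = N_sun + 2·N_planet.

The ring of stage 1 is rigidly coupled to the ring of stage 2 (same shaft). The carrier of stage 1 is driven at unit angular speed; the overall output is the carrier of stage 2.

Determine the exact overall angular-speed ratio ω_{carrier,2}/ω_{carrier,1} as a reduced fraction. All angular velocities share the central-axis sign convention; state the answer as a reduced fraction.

899/1125

Stage 1: N_ring = 13 + 2·16 = 45
Stage 1: 13(ω_s−ω_c) = −45(ω_r−ω_c),  ω_s=0, ω_c=1
Stage 1: ω_r = 1 − (13/45)(0−1) = 58/45
  ⇒ ω_r¹/ω_c¹ = 58/45
Stage 2: N_ring = 38 + 2·12 = 62
Stage 2: 38(ω_s−ω_c) = −62(ω_r−ω_c),  ω_s=0, ω_r=1
Stage 2: 38(0−ω_c) = −62(1−ω_c)  ⇒  100ω_c = 62  ⇒  ω_c = 31/50
  ⇒ ω_c²/ω_r² = 31/50
Coupling ω_r² = ω_r¹ ⇒ overall = 58/45 × 31/50 = 899/1125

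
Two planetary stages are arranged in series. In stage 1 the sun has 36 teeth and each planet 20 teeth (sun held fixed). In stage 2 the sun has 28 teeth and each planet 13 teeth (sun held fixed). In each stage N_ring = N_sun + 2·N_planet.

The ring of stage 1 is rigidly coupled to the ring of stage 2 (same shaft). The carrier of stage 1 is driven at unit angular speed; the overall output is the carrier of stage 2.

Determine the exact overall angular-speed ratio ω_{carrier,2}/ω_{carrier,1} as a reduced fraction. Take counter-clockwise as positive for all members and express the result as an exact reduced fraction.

Stage 1: N_ring = 36 + 2·20 = 76
Stage 1: 36(ω_s−ω_c) = −76(ω_r−ω_c),  ω_s=0, ω_c=1
Stage 1: ω_r = 1 − (36/76)(0−1) = 28/19
  ⇒ ω_r¹/ω_c¹ = 28/19
Stage 2: N_ring = 28 + 2·13 = 54
Stage 2: 28(ω_s−ω_c) = −54(ω_r−ω_c),  ω_s=0, ω_r=1
Stage 2: 28(0−ω_c) = −54(1−ω_c)  ⇒  82ω_c = 54  ⇒  ω_c = 27/41
  ⇒ ω_c²/ω_r² = 27/41
Coupling ω_r² = ω_r¹ ⇒ overall = 28/19 × 27/41 = 756/779

756/779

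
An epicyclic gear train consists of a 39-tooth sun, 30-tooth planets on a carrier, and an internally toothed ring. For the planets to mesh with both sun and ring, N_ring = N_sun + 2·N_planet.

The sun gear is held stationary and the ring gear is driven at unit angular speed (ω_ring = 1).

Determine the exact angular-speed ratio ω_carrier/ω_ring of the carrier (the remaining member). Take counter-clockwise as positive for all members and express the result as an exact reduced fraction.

33/46

N_ring = 39 + 2·30 = 99
39(ω_s−ω_c) = −99(ω_r−ω_c),  ω_s=0, ω_r=1
39(0−ω_c) = −99(1−ω_c)  ⇒  138ω_c = 99  ⇒  ω_c = 33/46
ω_c/ω_r = 33/46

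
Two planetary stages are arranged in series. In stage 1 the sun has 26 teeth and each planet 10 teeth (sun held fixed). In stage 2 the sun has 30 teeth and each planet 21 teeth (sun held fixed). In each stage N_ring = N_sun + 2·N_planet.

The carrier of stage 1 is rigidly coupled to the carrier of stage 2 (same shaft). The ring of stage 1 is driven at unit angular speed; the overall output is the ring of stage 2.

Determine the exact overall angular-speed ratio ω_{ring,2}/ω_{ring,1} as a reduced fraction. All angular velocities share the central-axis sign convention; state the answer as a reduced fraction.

Stage 1: N_ring = 26 + 2·10 = 46
Stage 1: 26(ω_s−ω_c) = −46(ω_r−ω_c),  ω_s=0, ω_r=1
Stage 1: 26(0−ω_c) = −46(1−ω_c)  ⇒  72ω_c = 46  ⇒  ω_c = 23/36
  ⇒ ω_c¹/ω_r¹ = 23/36
Stage 2: N_ring = 30 + 2·21 = 72
Stage 2: 30(ω_s−ω_c) = −72(ω_r−ω_c),  ω_s=0, ω_c=1
Stage 2: ω_r = 1 − (30/72)(0−1) = 17/12
  ⇒ ω_r²/ω_c² = 17/12
Coupling ω_c² = ω_c¹ ⇒ overall = 23/36 × 17/12 = 391/432

391/432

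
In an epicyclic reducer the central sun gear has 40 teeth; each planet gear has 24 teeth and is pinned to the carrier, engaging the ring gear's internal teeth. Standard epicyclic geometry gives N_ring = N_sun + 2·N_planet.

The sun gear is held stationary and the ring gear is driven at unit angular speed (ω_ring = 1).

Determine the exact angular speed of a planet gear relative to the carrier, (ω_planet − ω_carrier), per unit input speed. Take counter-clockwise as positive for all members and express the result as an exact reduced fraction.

N_ring = 40 + 2·24 = 88
40(ω_s−ω_c) = −88(ω_r−ω_c),  ω_s=0, ω_r=1
40(0−ω_c) = −88(1−ω_c)  ⇒  128ω_c = 88  ⇒  ω_c = 11/16
sun–planet: 40·(0−11/16) = −24·(ω_p−ω_c)  ⇒  ω_p−ω_c = −(40/24)·(-11/16) = 55/48

55/48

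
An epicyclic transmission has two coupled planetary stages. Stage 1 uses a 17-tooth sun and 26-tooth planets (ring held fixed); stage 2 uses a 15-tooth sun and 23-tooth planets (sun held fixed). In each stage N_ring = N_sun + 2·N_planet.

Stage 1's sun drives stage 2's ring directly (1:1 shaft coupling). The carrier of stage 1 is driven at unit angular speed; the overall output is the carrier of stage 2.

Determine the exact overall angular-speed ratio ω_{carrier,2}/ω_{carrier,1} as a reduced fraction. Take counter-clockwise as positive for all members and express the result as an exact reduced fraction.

Stage 1: N_ring = 17 + 2·26 = 69
Stage 1: 17(ω_s−ω_c) = −69(ω_r−ω_c),  ω_r=0, ω_c=1
Stage 1: ω_s = 1 − (69/17)(0−1) = 86/17
  ⇒ ω_s¹/ω_c¹ = 86/17
Stage 2: N_ring = 15 + 2·23 = 61
Stage 2: 15(ω_s−ω_c) = −61(ω_r−ω_c),  ω_s=0, ω_r=1
Stage 2: 15(0−ω_c) = −61(1−ω_c)  ⇒  76ω_c = 61  ⇒  ω_c = 61/76
  ⇒ ω_c²/ω_r² = 61/76
Coupling ω_r² = ω_s¹ ⇒ overall = 86/17 × 61/76 = 2623/646

2623/646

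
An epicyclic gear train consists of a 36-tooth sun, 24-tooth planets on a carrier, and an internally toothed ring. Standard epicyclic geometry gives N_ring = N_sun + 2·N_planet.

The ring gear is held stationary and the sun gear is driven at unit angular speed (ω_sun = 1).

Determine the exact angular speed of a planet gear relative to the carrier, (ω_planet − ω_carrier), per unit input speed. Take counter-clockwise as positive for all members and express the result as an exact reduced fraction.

N_ring = 36 + 2·24 = 84
36(ω_s−ω_c) = −84(ω_r−ω_c),  ω_r=0, ω_s=1
36(1−ω_c) = −84(0−ω_c)  ⇒  120ω_c = 36  ⇒  ω_c = 3/10
sun–planet: 36·(1−3/10) = −24·(ω_p−ω_c)  ⇒  ω_p−ω_c = −(36/24)·(7/10) = -21/20

-21/20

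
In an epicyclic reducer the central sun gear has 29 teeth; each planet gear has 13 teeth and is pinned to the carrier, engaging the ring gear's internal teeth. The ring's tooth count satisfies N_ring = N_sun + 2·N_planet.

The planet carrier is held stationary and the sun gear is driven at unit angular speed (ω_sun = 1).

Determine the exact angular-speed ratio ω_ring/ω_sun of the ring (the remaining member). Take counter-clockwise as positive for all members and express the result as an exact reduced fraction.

N_ring = 29 + 2·13 = 55
29(ω_s−ω_c) = −55(ω_r−ω_c),  ω_c=0, ω_s=1
ω_r = 0 − (29/55)(1−0) = -29/55
ω_r/ω_s = -29/55

-29/55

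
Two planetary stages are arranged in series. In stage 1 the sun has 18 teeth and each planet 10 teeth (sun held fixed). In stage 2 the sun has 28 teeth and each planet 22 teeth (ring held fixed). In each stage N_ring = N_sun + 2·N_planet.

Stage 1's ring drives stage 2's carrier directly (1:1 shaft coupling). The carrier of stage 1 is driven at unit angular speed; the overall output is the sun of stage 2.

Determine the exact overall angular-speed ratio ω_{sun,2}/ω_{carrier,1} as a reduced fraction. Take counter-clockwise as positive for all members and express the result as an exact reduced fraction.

Stage 1: N_ring = 18 + 2·10 = 38
Stage 1: 18(ω_s−ω_c) = −38(ω_r−ω_c),  ω_s=0, ω_c=1
Stage 1: ω_r = 1 − (18/38)(0−1) = 28/19
  ⇒ ω_r¹/ω_c¹ = 28/19
Stage 2: N_ring = 28 + 2·22 = 72
Stage 2: 28(ω_s−ω_c) = −72(ω_r−ω_c),  ω_r=0, ω_c=1
Stage 2: ω_s = 1 − (72/28)(0−1) = 25/7
  ⇒ ω_s²/ω_c² = 25/7
Coupling ω_c² = ω_r¹ ⇒ overall = 28/19 × 25/7 = 100/19

100/19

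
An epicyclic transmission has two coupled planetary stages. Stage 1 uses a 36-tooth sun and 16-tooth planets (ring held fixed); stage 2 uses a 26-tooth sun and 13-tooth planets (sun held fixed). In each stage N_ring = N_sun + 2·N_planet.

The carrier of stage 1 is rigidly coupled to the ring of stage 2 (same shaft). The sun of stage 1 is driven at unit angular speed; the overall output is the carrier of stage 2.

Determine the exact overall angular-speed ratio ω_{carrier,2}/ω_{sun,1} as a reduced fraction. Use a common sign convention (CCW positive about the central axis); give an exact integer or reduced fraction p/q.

3/13

Stage 1: N_ring = 36 + 2·16 = 68
Stage 1: 36(ω_s−ω_c) = −68(ω_r−ω_c),  ω_r=0, ω_s=1
Stage 1: 36(1−ω_c) = −68(0−ω_c)  ⇒  104ω_c = 36  ⇒  ω_c = 9/26
  ⇒ ω_c¹/ω_s¹ = 9/26
Stage 2: N_ring = 26 + 2·13 = 52
Stage 2: 26(ω_s−ω_c) = −52(ω_r−ω_c),  ω_s=0, ω_r=1
Stage 2: 26(0−ω_c) = −52(1−ω_c)  ⇒  78ω_c = 52  ⇒  ω_c = 2/3
  ⇒ ω_c²/ω_r² = 2/3
Coupling ω_r² = ω_c¹ ⇒ overall = 9/26 × 2/3 = 3/13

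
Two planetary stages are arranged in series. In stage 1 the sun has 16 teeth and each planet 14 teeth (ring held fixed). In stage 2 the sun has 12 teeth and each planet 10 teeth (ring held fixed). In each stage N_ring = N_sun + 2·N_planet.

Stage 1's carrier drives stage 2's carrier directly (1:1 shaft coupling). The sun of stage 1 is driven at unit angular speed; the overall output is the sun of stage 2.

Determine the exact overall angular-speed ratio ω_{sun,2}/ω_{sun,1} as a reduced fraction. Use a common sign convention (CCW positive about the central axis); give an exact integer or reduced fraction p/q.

Stage 1: N_ring = 16 + 2·14 = 44
Stage 1: 16(ω_s−ω_c) = −44(ω_r−ω_c),  ω_r=0, ω_s=1
Stage 1: 16(1−ω_c) = −44(0−ω_c)  ⇒  60ω_c = 16  ⇒  ω_c = 4/15
  ⇒ ω_c¹/ω_s¹ = 4/15
Stage 2: N_ring = 12 + 2·10 = 32
Stage 2: 12(ω_s−ω_c) = −32(ω_r−ω_c),  ω_r=0, ω_c=1
Stage 2: ω_s = 1 − (32/12)(0−1) = 11/3
  ⇒ ω_s²/ω_c² = 11/3
Coupling ω_c² = ω_c¹ ⇒ overall = 4/15 × 11/3 = 44/45

44/45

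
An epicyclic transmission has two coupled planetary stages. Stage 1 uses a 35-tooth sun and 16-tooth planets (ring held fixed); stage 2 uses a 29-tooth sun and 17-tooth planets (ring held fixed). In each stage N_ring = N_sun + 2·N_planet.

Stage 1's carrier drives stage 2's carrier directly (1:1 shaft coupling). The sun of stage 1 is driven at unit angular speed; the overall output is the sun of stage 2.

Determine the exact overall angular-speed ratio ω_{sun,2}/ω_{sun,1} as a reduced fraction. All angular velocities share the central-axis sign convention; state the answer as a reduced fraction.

1610/1479

Stage 1: N_ring = 35 + 2·16 = 67
Stage 1: 35(ω_s−ω_c) = −67(ω_r−ω_c),  ω_r=0, ω_s=1
Stage 1: 35(1−ω_c) = −67(0−ω_c)  ⇒  102ω_c = 35  ⇒  ω_c = 35/102
  ⇒ ω_c¹/ω_s¹ = 35/102
Stage 2: N_ring = 29 + 2·17 = 63
Stage 2: 29(ω_s−ω_c) = −63(ω_r−ω_c),  ω_r=0, ω_c=1
Stage 2: ω_s = 1 − (63/29)(0−1) = 92/29
  ⇒ ω_s²/ω_c² = 92/29
Coupling ω_c² = ω_c¹ ⇒ overall = 35/102 × 92/29 = 1610/1479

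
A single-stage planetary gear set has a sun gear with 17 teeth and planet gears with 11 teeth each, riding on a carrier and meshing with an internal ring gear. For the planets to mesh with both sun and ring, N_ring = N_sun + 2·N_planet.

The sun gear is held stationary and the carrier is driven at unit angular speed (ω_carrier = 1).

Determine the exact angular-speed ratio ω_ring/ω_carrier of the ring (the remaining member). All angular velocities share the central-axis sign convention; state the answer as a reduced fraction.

56/39

N_ring = 17 + 2·11 = 39
17(ω_s−ω_c) = −39(ω_r−ω_c),  ω_s=0, ω_c=1
ω_r = 1 − (17/39)(0−1) = 56/39
ω_r/ω_c = 56/39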